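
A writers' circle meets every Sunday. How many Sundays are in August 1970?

5

1970-08-01 is a Saturday.
The range spans 31 days (inclusive of both endpoints).
31 = 7 × 4 + 3, so there are 4 full weeks plus 3 extra days.
Each full week contributes one Sunday: 4 so far.
The 3 extra days are Saturday, Sunday, Monday — 1 of them qualifies.
Total: 4 + 1 = 5.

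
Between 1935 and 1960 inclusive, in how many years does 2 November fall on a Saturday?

Day of week of November 2 in each year:
1935: Sat ✓, 1936: Mon, 1937: Tue, 1938: Wed, 1939: Thu, 1940: Sat ✓, 1941: Sun, 1942: Mon, 1943: Tue, 1944: Thu, 1945: Fri, 1946: Sat ✓, 1947: Sun, 1948: Tue, 1949: Wed, 1950: Thu, 1951: Fri, 1952: Sun, 1953: Mon, 1954: Tue, 1955: Wed, 1956: Fri, 1957: Sat ✓, 1958: Sun, 1959: Mon, 1960: Wed
Saturdays: 1935, 1940, 1946, 1957.

4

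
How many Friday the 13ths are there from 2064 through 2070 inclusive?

12

Friday-the-13ths by year:
2064: Jun
2065: Feb, Mar, Nov
2066: Aug
2067: May
2068: Jan, Apr, Jul
2069: Sep, Dec
2070: Jun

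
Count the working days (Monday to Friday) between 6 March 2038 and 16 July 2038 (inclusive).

95

6 March 2038 is a Saturday.
That's 133 days from start to end, counting both.
133 = 7 × 19, so the span is exactly 19 full weeks.
Each full week contributes 5 weekdays (Mon–Fri): 19 × 5 = 95.
Total: 95.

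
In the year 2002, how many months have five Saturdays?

A month has five Saturdays exactly when Saturday falls within its first (length − 28) days.
Jan: 31 days, starts Tue → 5 of Tue, Wed, Thu
Feb: 28 days, starts Fri → 5 of (none)
Mar: 31 days, starts Fri → 5 of Fri, Sat, Sun ✓
Apr: 30 days, starts Mon → 5 of Mon, Tue
May: 31 days, starts Wed → 5 of Wed, Thu, Fri
Jun: 30 days, starts Sat → 5 of Sat, Sun ✓
Jul: 31 days, starts Mon → 5 of Mon, Tue, Wed
Aug: 31 days, starts Thu → 5 of Thu, Fri, Sat ✓
Sep: 30 days, starts Sun → 5 of Sun, Mon
Oct: 31 days, starts Tue → 5 of Tue, Wed, Thu
Nov: 30 days, starts Fri → 5 of Fri, Sat ✓
Dec: 31 days, starts Sun → 5 of Sun, Mon, Tue
Months with five Saturdays: Mar, Jun, Aug, Nov.

4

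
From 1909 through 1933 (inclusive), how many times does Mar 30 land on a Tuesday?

4

Day of week of March 30 in each year:
1909: Tue ✓, 1910: Wed, 1911: Thu, 1912: Sat, 1913: Sun, 1914: Mon, 1915: Tue ✓, 1916: Thu, 1917: Fri, 1918: Sat, 1919: Sun, 1920: Tue ✓, 1921: Wed, 1922: Thu, 1923: Fri, 1924: Sun, 1925: Mon, 1926: Tue ✓, 1927: Wed, 1928: Fri, 1929: Sat, 1930: Sun, 1931: Mon, 1932: Wed, 1933: Thu
Tuesdays: 1909, 1915, 1920, 1926.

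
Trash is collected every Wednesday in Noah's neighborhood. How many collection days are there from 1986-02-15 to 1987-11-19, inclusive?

92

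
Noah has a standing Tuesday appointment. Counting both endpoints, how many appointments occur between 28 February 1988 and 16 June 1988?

16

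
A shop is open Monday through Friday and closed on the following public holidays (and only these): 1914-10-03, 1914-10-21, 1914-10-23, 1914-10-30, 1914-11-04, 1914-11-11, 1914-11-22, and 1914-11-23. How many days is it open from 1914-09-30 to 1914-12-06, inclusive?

1914-09-30 is a Wednesday.
The range spans 68 days (inclusive of both endpoints).
68 = 7 × 9 + 5, so there are 9 full weeks plus 5 extra days.
Each full week contributes 5 weekdays (Mon–Fri): 9 × 5 = 45.
The 5 extra days are Wed, Thu, Fri, Sat, Sun — 3 of them qualify.
Total: 45 + 3 = 48.
Holidays: 1914-10-03 (Sat); 1914-10-21 (Wed); 1914-10-23 (Fri); 1914-10-30 (Fri); 1914-11-04 (Wed); 1914-11-11 (Wed); 1914-11-22 (Sun); 1914-11-23 (Mon).
6 of the 8 holidays fall on weekdays; the rest are weekends and were already excluded.
Business days: 48 − 6 = 42.

42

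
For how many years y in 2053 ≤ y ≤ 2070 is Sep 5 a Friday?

Day of week of September 5 in each year:
2053: Fri ✓, 2054: Sat, 2055: Sun, 2056: Tue, 2057: Wed, 2058: Thu, 2059: Fri ✓, 2060: Sun, 2061: Mon, 2062: Tue, 2063: Wed, 2064: Fri ✓, 2065: Sat, 2066: Sun, 2067: Mon, 2068: Wed, 2069: Thu, 2070: Fri ✓
Fridays: 2053, 2059, 2064, 2070.

4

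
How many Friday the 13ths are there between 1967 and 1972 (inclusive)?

10

Friday-the-13ths by year:
1967: Jan, Oct
1968: Sep, Dec
1969: Jun
1970: Feb, Mar, Nov
1971: Aug
1972: Oct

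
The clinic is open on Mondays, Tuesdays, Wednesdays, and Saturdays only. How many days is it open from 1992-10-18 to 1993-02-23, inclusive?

74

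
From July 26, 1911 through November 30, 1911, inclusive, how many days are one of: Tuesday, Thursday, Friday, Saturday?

July 26, 1911 is a Wednesday.
From July 26, 1911 to November 30, 1911 is 128 days inclusive.
128 = 7 × 18 + 2, so there are 18 full weeks plus 2 extra days.
Each full week contributes 4 days from the set (Tue, Thu, Fri, Sat): 18 × 4 = 72.
The 2 extra days are Wed, Thu — 1 of them qualifies.
Total: 72 + 1 = 73.

73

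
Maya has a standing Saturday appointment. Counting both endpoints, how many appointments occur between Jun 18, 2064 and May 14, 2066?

99

Jun 18, 2064 is a Wednesday.
That's 696 days from start to end, counting both.
696 = 7 × 99 + 3, so there are 99 full weeks plus 3 extra days.
Each full week contributes one Saturday: 99 so far.
The 3 extra days are Wed, Thu, Fri — none qualify.
Total: 99 + 0 = 99.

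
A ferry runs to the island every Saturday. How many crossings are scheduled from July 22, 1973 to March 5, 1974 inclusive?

32

July 22, 1973 is a Sunday.
From July 22, 1973 to March 5, 1974 is 227 days inclusive.
227 = 7 × 32 + 3, so there are 32 full weeks plus 3 extra days.
Each full week contributes one Saturday: 32 so far.
The 3 extra days are Sunday, Monday, Tuesday — none qualify.
Total: 32 + 0 = 32.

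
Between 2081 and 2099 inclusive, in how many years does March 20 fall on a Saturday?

Day of week of March 20 in each year:
2081: Thu, 2082: Fri, 2083: Sat ✓, 2084: Mon, 2085: Tue, 2086: Wed, 2087: Thu, 2088: Sat ✓, 2089: Sun, 2090: Mon, 2091: Tue, 2092: Thu, 2093: Fri, 2094: Sat ✓, 2095: Sun, 2096: Tue, 2097: Wed, 2098: Thu, 2099: Fri
Saturdays: 2083, 2088, 2094.

3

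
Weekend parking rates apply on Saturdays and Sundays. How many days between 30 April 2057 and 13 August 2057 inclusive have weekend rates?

30

30 April 2057 is a Monday.
From 30 April 2057 to 13 August 2057 is 106 days inclusive.
106 = 7 × 15 + 1, so there are 15 full weeks plus 1 extra day.
Each full week contributes 2 weekend days (Sat, Sun): 15 × 2 = 30.
The 1 extra day is Mon — none qualify.
Total: 30 + 0 = 30.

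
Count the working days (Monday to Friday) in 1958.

261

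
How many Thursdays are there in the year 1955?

1 January 1955 is a Saturday.
From 1 January 1955 to 31 December 1955 is 365 days inclusive.
365 = 7 × 52 + 1, so there are 52 full weeks plus 1 extra day.
Each full week contributes one Thursday: 52 so far.
The 1 extra day is Sat — none qualify.
Total: 52 + 0 = 52.

52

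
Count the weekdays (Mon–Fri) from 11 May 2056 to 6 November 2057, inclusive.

11 May 2056 is a Thursday.
That's 545 days from start to end, counting both.
545 = 7 × 77 + 6, so there are 77 full weeks plus 6 extra days.
Each full week contributes 5 weekdays (Mon–Fri): 77 × 5 = 385.
The 6 extra days are Thu, Fri, Sat, Sun, Mon, Tue — 4 of them qualify.
Total: 385 + 4 = 389.

389 weekdays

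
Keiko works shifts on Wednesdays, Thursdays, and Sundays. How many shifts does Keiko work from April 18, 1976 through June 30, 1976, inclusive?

April 18, 1976 is a Sunday.
That's 74 days from start to end, counting both.
74 = 7 × 10 + 4, so there are 10 full weeks plus 4 extra days.
Each full week contributes 3 days from the set (Wed, Thu, Sun): 10 × 3 = 30.
The 4 extra days are Sunday, Monday, Tuesday, Wednesday — 2 of them qualify.
Total: 30 + 2 = 32.

32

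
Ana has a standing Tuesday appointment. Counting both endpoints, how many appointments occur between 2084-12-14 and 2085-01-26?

6 Tuesdays

2084-12-14 is a Thursday.
The range spans 44 days (inclusive of both endpoints).
44 = 7 × 6 + 2, so there are 6 full weeks plus 2 extra days.
Each full week contributes one Tuesday: 6 so far.
The 2 extra days are Thu, Fri — none qualify.
Total: 6 + 0 = 6.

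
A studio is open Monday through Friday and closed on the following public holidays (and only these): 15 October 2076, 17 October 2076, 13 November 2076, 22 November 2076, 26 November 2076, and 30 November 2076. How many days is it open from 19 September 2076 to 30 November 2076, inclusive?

47

19 September 2076 is a Saturday.
The range spans 73 days (inclusive of both endpoints).
73 = 7 × 10 + 3, so there are 10 full weeks plus 3 extra days.
Each full week contributes 5 weekdays (Mon–Fri): 10 × 5 = 50.
The 3 extra days are Sat, Sun, Mon — 1 of them qualifies.
Total: 50 + 1 = 51.
Holidays: 15 October 2076 (Thu); 17 October 2076 (Sat); 13 November 2076 (Fri); 22 November 2076 (Sun); 26 November 2076 (Thu); 30 November 2076 (Mon).
4 of the 6 holidays fall on weekdays; the rest are weekends and were already excluded.
Business days: 51 − 4 = 47.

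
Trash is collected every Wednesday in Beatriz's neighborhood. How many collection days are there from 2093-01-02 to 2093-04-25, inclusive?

16

2093-01-02 is a Friday.
The range spans 114 days (inclusive of both endpoints).
114 = 7 × 16 + 2, so there are 16 full weeks plus 2 extra days.
Each full week contributes one Wednesday: 16 so far.
The 2 extra days are Friday, Saturday — none qualify.
Total: 16 + 0 = 16.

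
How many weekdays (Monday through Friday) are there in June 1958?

21 weekdays

1 June 1958 is a Sunday.
From 1 June 1958 to 30 June 1958 is 30 days inclusive.
30 = 7 × 4 + 2, so there are 4 full weeks plus 2 extra days.
Each full week contributes 5 weekdays (Mon–Fri): 4 × 5 = 20.
The 2 extra days are Sun, Mon — 1 of them qualifies.
Total: 20 + 1 = 21.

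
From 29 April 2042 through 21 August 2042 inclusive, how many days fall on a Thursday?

29 April 2042 is a Tuesday.
That's 115 days from start to end, counting both.
115 = 7 × 16 + 3, so there are 16 full weeks plus 3 extra days.
Each full week contributes one Thursday: 16 so far.
The 3 extra days are Tue, Wed, Thu — 1 of them qualifies.
Total: 16 + 1 = 17.

17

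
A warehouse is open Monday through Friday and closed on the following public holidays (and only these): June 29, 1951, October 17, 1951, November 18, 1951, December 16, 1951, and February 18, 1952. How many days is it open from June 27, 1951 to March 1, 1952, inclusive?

175

June 27, 1951 is a Wednesday.
The range spans 249 days (inclusive of both endpoints).
249 = 7 × 35 + 4, so there are 35 full weeks plus 4 extra days.
Each full week contributes 5 weekdays (Mon–Fri): 35 × 5 = 175.
The 4 extra days are Wednesday, Thursday, Friday, Saturday — 3 of them qualify.
Total: 175 + 3 = 178.
Holidays: June 29, 1951 (Fri); October 17, 1951 (Wed); November 18, 1951 (Sun); December 16, 1951 (Sun); February 18, 1952 (Mon).
3 of the 5 holidays fall on weekdays; the rest are weekends and were already excluded.
Business days: 178 − 3 = 175.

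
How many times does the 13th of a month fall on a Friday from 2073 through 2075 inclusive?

Friday-the-13ths by year:
2073: Jan, Oct
2074: Apr, Jul
2075: Sep, Dec

6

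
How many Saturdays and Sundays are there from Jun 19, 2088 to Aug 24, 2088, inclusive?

20

Jun 19, 2088 is a Saturday.
The range spans 67 days (inclusive of both endpoints).
67 = 7 × 9 + 4, so there are 9 full weeks plus 4 extra days.
Each full week contributes 2 weekend days (Sat, Sun): 9 × 2 = 18.
The 4 extra days are Sat, Sun, Mon, Tue — 2 of them qualify.
Total: 18 + 2 = 20.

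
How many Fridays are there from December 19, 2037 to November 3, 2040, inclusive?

150

December 19, 2037 is a Saturday.
That's 1051 days from start to end, counting both.
1051 = 7 × 150 + 1, so there are 150 full weeks plus 1 extra day.
Each full week contributes one Friday: 150 so far.
The 1 extra day is Saturday — none qualify.
Total: 150 + 0 = 150.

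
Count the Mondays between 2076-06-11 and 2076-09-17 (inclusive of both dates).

2076-06-11 is a Thursday.
The range spans 99 days (inclusive of both endpoints).
99 = 7 × 14 + 1, so there are 14 full weeks plus 1 extra day.
Each full week contributes one Monday: 14 so far.
The 1 extra day is Thursday — none qualify.
Total: 14 + 0 = 14.

14 Mondays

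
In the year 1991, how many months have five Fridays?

A month has five Fridays exactly when Friday falls within its first (length − 28) days.
Jan: 31 days, starts Tue → 5 of Tue, Wed, Thu
Feb: 28 days, starts Fri → 5 of (none)
Mar: 31 days, starts Fri → 5 of Fri, Sat, Sun ✓
Apr: 30 days, starts Mon → 5 of Mon, Tue
May: 31 days, starts Wed → 5 of Wed, Thu, Fri ✓
Jun: 30 days, starts Sat → 5 of Sat, Sun
Jul: 31 days, starts Mon → 5 of Mon, Tue, Wed
Aug: 31 days, starts Thu → 5 of Thu, Fri, Sat ✓
Sep: 30 days, starts Sun → 5 of Sun, Mon
Oct: 31 days, starts Tue → 5 of Tue, Wed, Thu
Nov: 30 days, starts Fri → 5 of Fri, Sat ✓
Dec: 31 days, starts Sun → 5 of Sun, Mon, Tue
Months with five Fridays: Mar, May, Aug, Nov.

4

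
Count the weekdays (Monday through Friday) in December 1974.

22

1974-12-01 is a Sunday.
That's 31 days from start to end, counting both.
31 = 7 × 4 + 3, so there are 4 full weeks plus 3 extra days.
Each full week contributes 5 weekdays (Mon–Fri): 4 × 5 = 20.
The 3 extra days are Sunday, Monday, Tuesday — 2 of them qualify.
Total: 20 + 2 = 22.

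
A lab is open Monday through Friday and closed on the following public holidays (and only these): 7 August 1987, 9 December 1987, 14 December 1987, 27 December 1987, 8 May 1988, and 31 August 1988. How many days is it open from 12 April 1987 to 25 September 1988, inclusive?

376

12 April 1987 is a Sunday.
That's 533 days from start to end, counting both.
533 = 7 × 76 + 1, so there are 76 full weeks plus 1 extra day.
Each full week contributes 5 weekdays (Mon–Fri): 76 × 5 = 380.
The 1 extra day is Sunday — none qualify.
Total: 380 + 0 = 380.
Holidays: 7 August 1987 (Fri); 9 December 1987 (Wed); 14 December 1987 (Mon); 27 December 1987 (Sun); 8 May 1988 (Sun); 31 August 1988 (Wed).
4 of the 6 holidays fall on weekdays; the rest are weekends and were already excluded.
Business days: 380 − 4 = 376.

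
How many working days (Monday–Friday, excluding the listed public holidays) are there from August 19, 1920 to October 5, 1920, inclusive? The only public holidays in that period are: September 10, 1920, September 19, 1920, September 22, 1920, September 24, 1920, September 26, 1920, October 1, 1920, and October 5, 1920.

August 19, 1920 is a Thursday.
That's 48 days from start to end, counting both.
48 = 7 × 6 + 6, so there are 6 full weeks plus 6 extra days.
Each full week contributes 5 weekdays (Mon–Fri): 6 × 5 = 30.
The 6 extra days are Thursday, Friday, Saturday, Sunday, Monday, Tuesday — 4 of them qualify.
Total: 30 + 4 = 34.
Holidays: September 10, 1920 (Fri); September 19, 1920 (Sun); September 22, 1920 (Wed); September 24, 1920 (Fri); September 26, 1920 (Sun); October 1, 1920 (Fri); October 5, 1920 (Tue).
5 of the 7 holidays fall on weekdays; the rest are weekends and were already excluded.
Business days: 34 − 5 = 29.

29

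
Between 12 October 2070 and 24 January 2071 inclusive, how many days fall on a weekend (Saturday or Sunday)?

30

12 October 2070 is a Sunday.
The range spans 105 days (inclusive of both endpoints).
105 = 7 × 15, so the span is exactly 15 full weeks.
Each full week contributes 2 weekend days (Sat, Sun): 15 × 2 = 30.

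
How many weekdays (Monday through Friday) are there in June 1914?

22 weekdays

June 1, 1914 is a Monday.
The range spans 30 days (inclusive of both endpoints).
30 = 7 × 4 + 2, so there are 4 full weeks plus 2 extra days.
Each full week contributes 5 weekdays (Mon–Fri): 4 × 5 = 20.
The 2 extra days are Mon, Tue — 2 of them qualify.
Total: 20 + 2 = 22.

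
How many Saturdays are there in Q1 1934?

13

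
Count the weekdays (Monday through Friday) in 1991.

261 weekdays

1991-01-01 is a Tuesday.
That's 365 days from start to end, counting both.
365 = 7 × 52 + 1, so there are 52 full weeks plus 1 extra day.
Each full week contributes 5 weekdays (Mon–Fri): 52 × 5 = 260.
The 1 extra day is Tue — 1 of them qualifies.
Total: 260 + 1 = 261.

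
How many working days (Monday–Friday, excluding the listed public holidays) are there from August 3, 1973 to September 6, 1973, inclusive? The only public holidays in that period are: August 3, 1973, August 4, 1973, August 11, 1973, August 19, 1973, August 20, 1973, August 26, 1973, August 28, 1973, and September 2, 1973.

22 working days

August 3, 1973 is a Friday.
The range spans 35 days (inclusive of both endpoints).
35 = 7 × 5, so the span is exactly 5 full weeks.
Each full week contributes 5 weekdays (Mon–Fri): 5 × 5 = 25.
Holidays: August 3, 1973 (Fri); August 4, 1973 (Sat); August 11, 1973 (Sat); August 19, 1973 (Sun); August 20, 1973 (Mon); August 26, 1973 (Sun); August 28, 1973 (Tue); September 2, 1973 (Sun).
3 of the 8 holidays fall on weekdays; the rest are weekends and were already excluded.
Business days: 25 − 3 = 22.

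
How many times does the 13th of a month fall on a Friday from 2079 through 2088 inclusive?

Friday-the-13ths by year:
2079: Jan, Oct
2080: Sep, Dec
2081: Jun
2082: Feb, Mar, Nov
2083: Aug
2084: Oct
2085: Apr, Jul
2086: Sep, Dec
2087: Jun
2088: Feb, Aug

17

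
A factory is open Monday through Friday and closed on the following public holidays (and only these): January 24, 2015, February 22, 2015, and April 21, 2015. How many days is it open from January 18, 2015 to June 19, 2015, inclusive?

109

January 18, 2015 is a Sunday.
That's 153 days from start to end, counting both.
153 = 7 × 21 + 6, so there are 21 full weeks plus 6 extra days.
Each full week contributes 5 weekdays (Mon–Fri): 21 × 5 = 105.
The 6 extra days are Sun, Mon, Tue, Wed, Thu, Fri — 5 of them qualify.
Total: 105 + 5 = 110.
Holidays: January 24, 2015 (Sat); February 22, 2015 (Sun); April 21, 2015 (Tue).
1 of the 3 holidays fall on weekdays; the rest are weekends and were already excluded.
Business days: 110 − 1 = 109.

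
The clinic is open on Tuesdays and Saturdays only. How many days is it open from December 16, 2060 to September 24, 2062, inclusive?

185

December 16, 2060 is a Thursday.
That's 648 days from start to end, counting both.
648 = 7 × 92 + 4, so there are 92 full weeks plus 4 extra days.
Each full week contributes 2 days from the set (Tue, Sat): 92 × 2 = 184.
The 4 extra days are Thu, Fri, Sat, Sun — 1 of them qualifies.
Total: 184 + 1 = 185.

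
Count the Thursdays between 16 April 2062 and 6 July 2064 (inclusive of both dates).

116 Thursdays

16 April 2062 is a Sunday.
The range spans 813 days (inclusive of both endpoints).
813 = 7 × 116 + 1, so there are 116 full weeks plus 1 extra day.
Each full week contributes one Thursday: 116 so far.
The 1 extra day is Sun — none qualify.
Total: 116 + 0 = 116.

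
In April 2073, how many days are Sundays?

5

Apr 1, 2073 is a Saturday.
From Apr 1, 2073 to Apr 30, 2073 is 30 days inclusive.
30 = 7 × 4 + 2, so there are 4 full weeks plus 2 extra days.
Each full week contributes one Sunday: 4 so far.
The 2 extra days are Sat, Sun — 1 of them qualifies.
Total: 4 + 1 = 5.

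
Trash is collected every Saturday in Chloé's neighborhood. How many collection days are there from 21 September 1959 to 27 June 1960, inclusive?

21 September 1959 is a Monday.
The range spans 281 days (inclusive of both endpoints).
281 = 7 × 40 + 1, so there are 40 full weeks plus 1 extra day.
Each full week contributes one Saturday: 40 so far.
The 1 extra day is Monday — none qualify.
Total: 40 + 0 = 40.

40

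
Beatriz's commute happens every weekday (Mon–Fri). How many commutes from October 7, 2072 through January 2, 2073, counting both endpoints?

62 weekdays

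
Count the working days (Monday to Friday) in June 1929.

20 weekdays

1 June 1929 is a Saturday.
That's 30 days from start to end, counting both.
30 = 7 × 4 + 2, so there are 4 full weeks plus 2 extra days.
Each full week contributes 5 weekdays (Mon–Fri): 4 × 5 = 20.
The 2 extra days are Saturday, Sunday — none qualify.
Total: 20 + 0 = 20.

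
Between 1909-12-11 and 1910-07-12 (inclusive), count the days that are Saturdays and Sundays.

62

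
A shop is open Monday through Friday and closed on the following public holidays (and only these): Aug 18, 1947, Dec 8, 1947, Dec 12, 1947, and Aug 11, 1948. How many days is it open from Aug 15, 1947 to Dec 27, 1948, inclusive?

Aug 15, 1947 is a Friday.
That's 501 days from start to end, counting both.
501 = 7 × 71 + 4, so there are 71 full weeks plus 4 extra days.
Each full week contributes 5 weekdays (Mon–Fri): 71 × 5 = 355.
The 4 extra days are Fri, Sat, Sun, Mon — 2 of them qualify.
Total: 355 + 2 = 357.
Holidays: Aug 18, 1947 (Mon); Dec 8, 1947 (Mon); Dec 12, 1947 (Fri); Aug 11, 1948 (Wed).
All 4 holidays fall on weekdays, so subtract 4.
Business days: 357 − 4 = 353.

353 business days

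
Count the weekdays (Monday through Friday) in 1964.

262 weekdays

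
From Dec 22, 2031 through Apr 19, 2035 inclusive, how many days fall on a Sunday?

173 Sundays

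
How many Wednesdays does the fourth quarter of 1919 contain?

14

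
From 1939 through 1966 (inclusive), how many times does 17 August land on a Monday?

4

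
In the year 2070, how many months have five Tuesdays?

4

A month has five Tuesdays exactly when Tuesday falls within its first (length − 28) days.
Jan: 31 days, starts Wed → 5 of Wed, Thu, Fri
Feb: 28 days, starts Sat → 5 of (none)
Mar: 31 days, starts Sat → 5 of Sat, Sun, Mon
Apr: 30 days, starts Tue → 5 of Tue, Wed ✓
May: 31 days, starts Thu → 5 of Thu, Fri, Sat
Jun: 30 days, starts Sun → 5 of Sun, Mon
Jul: 31 days, starts Tue → 5 of Tue, Wed, Thu ✓
Aug: 31 days, starts Fri → 5 of Fri, Sat, Sun
Sep: 30 days, starts Mon → 5 of Mon, Tue ✓
Oct: 31 days, starts Wed → 5 of Wed, Thu, Fri
Nov: 30 days, starts Sat → 5 of Sat, Sun
Dec: 31 days, starts Mon → 5 of Mon, Tue, Wed ✓
Months with five Tuesdays: Apr, Jul, Sep, Dec.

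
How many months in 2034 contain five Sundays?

A month has five Sundays exactly when Sunday falls within its first (length − 28) days.
Jan: 31 days, starts Sun → 5 of Sun, Mon, Tue ✓
Feb: 28 days, starts Wed → 5 of (none)
Mar: 31 days, starts Wed → 5 of Wed, Thu, Fri
Apr: 30 days, starts Sat → 5 of Sat, Sun ✓
May: 31 days, starts Mon → 5 of Mon, Tue, Wed
Jun: 30 days, starts Thu → 5 of Thu, Fri
Jul: 31 days, starts Sat → 5 of Sat, Sun, Mon ✓
Aug: 31 days, starts Tue → 5 of Tue, Wed, Thu
Sep: 30 days, starts Fri → 5 of Fri, Sat
Oct: 31 days, starts Sun → 5 of Sun, Mon, Tue ✓
Nov: 30 days, starts Wed → 5 of Wed, Thu
Dec: 31 days, starts Fri → 5 of Fri, Sat, Sun ✓
Months with five Sundays: Jan, Apr, Jul, Oct, Dec.

5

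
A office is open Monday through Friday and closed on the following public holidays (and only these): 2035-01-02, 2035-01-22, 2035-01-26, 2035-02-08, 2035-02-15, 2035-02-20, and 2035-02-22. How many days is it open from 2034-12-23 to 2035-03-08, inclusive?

2034-12-23 is a Saturday.
The range spans 76 days (inclusive of both endpoints).
76 = 7 × 10 + 6, so there are 10 full weeks plus 6 extra days.
Each full week contributes 5 weekdays (Mon–Fri): 10 × 5 = 50.
The 6 extra days are Sat, Sun, Mon, Tue, Wed, Thu — 4 of them qualify.
Total: 50 + 4 = 54.
Holidays: 2035-01-02 (Tue); 2035-01-22 (Mon); 2035-01-26 (Fri); 2035-02-08 (Thu); 2035-02-15 (Thu); 2035-02-20 (Tue); 2035-02-22 (Thu).
All 7 holidays fall on weekdays, so subtract 7.
Business days: 54 − 7 = 47.

47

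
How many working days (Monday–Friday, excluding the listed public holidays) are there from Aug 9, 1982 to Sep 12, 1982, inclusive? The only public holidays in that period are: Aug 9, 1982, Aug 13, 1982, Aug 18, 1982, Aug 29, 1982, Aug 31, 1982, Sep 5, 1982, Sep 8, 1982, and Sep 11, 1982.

20

Aug 9, 1982 is a Monday.
From Aug 9, 1982 to Sep 12, 1982 is 35 days inclusive.
35 = 7 × 5, so the span is exactly 5 full weeks.
Each full week contributes 5 weekdays (Mon–Fri): 5 × 5 = 25.
Total: 25.
Holidays: Aug 9, 1982 (Mon); Aug 13, 1982 (Fri); Aug 18, 1982 (Wed); Aug 29, 1982 (Sun); Aug 31, 1982 (Tue); Sep 5, 1982 (Sun); Sep 8, 1982 (Wed); Sep 11, 1982 (Sat).
5 of the 8 holidays fall on weekdays; the rest are weekends and were already excluded.
Business days: 25 − 5 = 20.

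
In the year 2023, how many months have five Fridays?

4

A month has five Fridays exactly when Friday falls within its first (length − 28) days.
Jan: 31 days, starts Sun → 5 of Sun, Mon, Tue
Feb: 28 days, starts Wed → 5 of (none)
Mar: 31 days, starts Wed → 5 of Wed, Thu, Fri ✓
Apr: 30 days, starts Sat → 5 of Sat, Sun
May: 31 days, starts Mon → 5 of Mon, Tue, Wed
Jun: 30 days, starts Thu → 5 of Thu, Fri ✓
Jul: 31 days, starts Sat → 5 of Sat, Sun, Mon
Aug: 31 days, starts Tue → 5 of Tue, Wed, Thu
Sep: 30 days, starts Fri → 5 of Fri, Sat ✓
Oct: 31 days, starts Sun → 5 of Sun, Mon, Tue
Nov: 30 days, starts Wed → 5 of Wed, Thu
Dec: 31 days, starts Fri → 5 of Fri, Sat, Sun ✓
Months with five Fridays: Mar, Jun, Sep, Dec.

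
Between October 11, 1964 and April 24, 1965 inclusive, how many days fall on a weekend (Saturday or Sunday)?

56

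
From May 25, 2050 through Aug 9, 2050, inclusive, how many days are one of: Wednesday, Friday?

May 25, 2050 is a Wednesday.
That's 77 days from start to end, counting both.
77 = 7 × 11, so the span is exactly 11 full weeks.
Each full week contributes 2 days from the set (Wed, Fri): 11 × 2 = 22.

22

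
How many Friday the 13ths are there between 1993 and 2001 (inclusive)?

14

Friday-the-13ths by year:
1993: Aug
1994: May
1995: Jan, Oct
1996: Sep, Dec
1997: Jun
1998: Feb, Mar, Nov
1999: Aug
2000: Oct
2001: Apr, Jul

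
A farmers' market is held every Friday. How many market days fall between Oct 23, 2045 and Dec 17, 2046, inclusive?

60 Fridays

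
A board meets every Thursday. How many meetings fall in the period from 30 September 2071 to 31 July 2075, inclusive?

200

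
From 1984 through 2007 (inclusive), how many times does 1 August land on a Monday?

3

Day of week of August 1 in each year:
1984: Wed, 1985: Thu, 1986: Fri, 1987: Sat, 1988: Mon ✓, 1989: Tue, 1990: Wed, 1991: Thu, 1992: Sat, 1993: Sun, 1994: Mon ✓, 1995: Tue, 1996: Thu, 1997: Fri, 1998: Sat, 1999: Sun, 2000: Tue, 2001: Wed, 2002: Thu, 2003: Fri, 2004: Sun, 2005: Mon ✓, 2006: Tue, 2007: Wed
Mondays: 1988, 1994, 2005.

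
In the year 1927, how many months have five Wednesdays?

4

A month has five Wednesdays exactly when Wednesday falls within its first (length − 28) days.
Jan: 31 days, starts Sat → 5 of Sat, Sun, Mon
Feb: 28 days, starts Tue → 5 of (none)
Mar: 31 days, starts Tue → 5 of Tue, Wed, Thu ✓
Apr: 30 days, starts Fri → 5 of Fri, Sat
May: 31 days, starts Sun → 5 of Sun, Mon, Tue
Jun: 30 days, starts Wed → 5 of Wed, Thu ✓
Jul: 31 days, starts Fri → 5 of Fri, Sat, Sun
Aug: 31 days, starts Mon → 5 of Mon, Tue, Wed ✓
Sep: 30 days, starts Thu → 5 of Thu, Fri
Oct: 31 days, starts Sat → 5 of Sat, Sun, Mon
Nov: 30 days, starts Tue → 5 of Tue, Wed ✓
Dec: 31 days, starts Thu → 5 of Thu, Fri, Sat
Months with five Wednesdays: Mar, Jun, Aug, Nov.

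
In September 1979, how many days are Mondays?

Sep 1, 1979 is a Saturday.
The range spans 30 days (inclusive of both endpoints).
30 = 7 × 4 + 2, so there are 4 full weeks plus 2 extra days.
Each full week contributes one Monday: 4 so far.
The 2 extra days are Sat, Sun — none qualify.
Total: 4 + 0 = 4.

4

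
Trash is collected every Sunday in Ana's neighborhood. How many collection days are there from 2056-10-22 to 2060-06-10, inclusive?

190

2056-10-22 is a Sunday.
The range spans 1328 days (inclusive of both endpoints).
1328 = 7 × 189 + 5, so there are 189 full weeks plus 5 extra days.
Each full week contributes one Sunday: 189 so far.
The 5 extra days are Sun, Mon, Tue, Wed, Thu — 1 of them qualifies.
Total: 189 + 1 = 190.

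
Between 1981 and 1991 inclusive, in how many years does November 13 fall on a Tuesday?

2

Day of week of November 13 in each year:
1981: Fri, 1982: Sat, 1983: Sun, 1984: Tue ✓, 1985: Wed, 1986: Thu, 1987: Fri, 1988: Sun, 1989: Mon, 1990: Tue ✓, 1991: Wed
Tuesdays: 1984, 1990.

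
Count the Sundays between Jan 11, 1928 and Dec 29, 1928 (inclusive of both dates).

50 Sundays

Jan 11, 1928 is a Wednesday.
That's 354 days from start to end, counting both.
354 = 7 × 50 + 4, so there are 50 full weeks plus 4 extra days.
Each full week contributes one Sunday: 50 so far.
The 4 extra days are Wed, Thu, Fri, Sat — none qualify.
Total: 50 + 0 = 50.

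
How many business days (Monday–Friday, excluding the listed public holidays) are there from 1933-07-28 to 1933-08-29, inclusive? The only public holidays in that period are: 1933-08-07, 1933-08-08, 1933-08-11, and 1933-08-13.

20

1933-07-28 is a Friday.
That's 33 days from start to end, counting both.
33 = 7 × 4 + 5, so there are 4 full weeks plus 5 extra days.
Each full week contributes 5 weekdays (Mon–Fri): 4 × 5 = 20.
The 5 extra days are Fri, Sat, Sun, Mon, Tue — 3 of them qualify.
Total: 20 + 3 = 23.
Holidays: 1933-08-07 (Mon); 1933-08-08 (Tue); 1933-08-11 (Fri); 1933-08-13 (Sun).
3 of the 4 holidays fall on weekdays; the rest are weekends and were already excluded.
Business days: 23 − 3 = 20.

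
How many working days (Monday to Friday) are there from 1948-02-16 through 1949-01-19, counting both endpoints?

243

1948-02-16 is a Monday.
The range spans 339 days (inclusive of both endpoints).
339 = 7 × 48 + 3, so there are 48 full weeks plus 3 extra days.
Each full week contributes 5 weekdays (Mon–Fri): 48 × 5 = 240.
The 3 extra days are Monday, Tuesday, Wednesday — 3 of them qualify.
Total: 240 + 3 = 243.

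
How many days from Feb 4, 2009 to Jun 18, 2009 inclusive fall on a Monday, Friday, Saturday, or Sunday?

76

Feb 4, 2009 is a Wednesday.
From Feb 4, 2009 to Jun 18, 2009 is 135 days inclusive.
135 = 7 × 19 + 2, so there are 19 full weeks plus 2 extra days.
Each full week contributes 4 days from the set (Mon, Fri, Sat, Sun): 19 × 4 = 76.
The 2 extra days are Wednesday, Thursday — none qualify.
Total: 76 + 0 = 76.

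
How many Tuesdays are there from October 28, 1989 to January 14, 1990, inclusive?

October 28, 1989 is a Saturday.
That's 79 days from start to end, counting both.
79 = 7 × 11 + 2, so there are 11 full weeks plus 2 extra days.
Each full week contributes one Tuesday: 11 so far.
The 2 extra days are Saturday, Sunday — none qualify.
Total: 11 + 0 = 11.

11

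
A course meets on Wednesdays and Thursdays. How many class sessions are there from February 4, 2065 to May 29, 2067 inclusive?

242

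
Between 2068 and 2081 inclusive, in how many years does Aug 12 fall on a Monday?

3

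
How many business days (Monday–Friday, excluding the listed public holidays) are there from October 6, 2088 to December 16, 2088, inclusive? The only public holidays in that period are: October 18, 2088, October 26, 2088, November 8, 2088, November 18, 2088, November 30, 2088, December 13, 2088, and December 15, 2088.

October 6, 2088 is a Wednesday.
That's 72 days from start to end, counting both.
72 = 7 × 10 + 2, so there are 10 full weeks plus 2 extra days.
Each full week contributes 5 weekdays (Mon–Fri): 10 × 5 = 50.
The 2 extra days are Wed, Thu — 2 of them qualify.
Total: 50 + 2 = 52.
Holidays: October 18, 2088 (Mon); October 26, 2088 (Tue); November 8, 2088 (Mon); November 18, 2088 (Thu); November 30, 2088 (Tue); December 13, 2088 (Mon); December 15, 2088 (Wed).
All 7 holidays fall on weekdays, so subtract 7.
Business days: 52 − 7 = 45.

45 business days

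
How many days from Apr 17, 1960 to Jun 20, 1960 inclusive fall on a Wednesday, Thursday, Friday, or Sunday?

Apr 17, 1960 is a Sunday.
The range spans 65 days (inclusive of both endpoints).
65 = 7 × 9 + 2, so there are 9 full weeks plus 2 extra days.
Each full week contributes 4 days from the set (Wed, Thu, Fri, Sun): 9 × 4 = 36.
The 2 extra days are Sunday, Monday — 1 of them qualifies.
Total: 36 + 1 = 37.

37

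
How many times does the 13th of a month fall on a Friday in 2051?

2

The 13th falls on a Friday when the month's 13th has weekday Fri.
Jan 13 is Fri ✓; Feb 13 is Mon; Mar 13 is Mon; Apr 13 is Thu; May 13 is Sat; Jun 13 is Tue; Jul 13 is Thu; Aug 13 is Sun; Sep 13 is Wed; Oct 13 is Fri ✓; Nov 13 is Mon; Dec 13 is Wed.
Friday the 13ths: Jan, Oct.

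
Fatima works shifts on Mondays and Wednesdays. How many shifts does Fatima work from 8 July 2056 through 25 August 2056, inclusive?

8 July 2056 is a Saturday.
From 8 July 2056 to 25 August 2056 is 49 days inclusive.
49 = 7 × 7, so the span is exactly 7 full weeks.
Each full week contributes 2 days from the set (Mon, Wed): 7 × 2 = 14.
Total: 14.

14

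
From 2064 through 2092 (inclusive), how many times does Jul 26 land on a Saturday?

5

Day of week of July 26 in each year:
2064: Sat ✓, 2065: Sun, 2066: Mon, 2067: Tue, 2068: Thu, 2069: Fri, 2070: Sat ✓, 2071: Sun, 2072: Tue, 2073: Wed, 2074: Thu, 2075: Fri, 2076: Sun, 2077: Mon, 2078: Tue, 2079: Wed, 2080: Fri, 2081: Sat ✓, 2082: Sun, 2083: Mon, 2084: Wed, 2085: Thu, 2086: Fri, 2087: Sat ✓, 2088: Mon, 2089: Tue, 2090: Wed, 2091: Thu, 2092: Sat ✓
Saturdays: 2064, 2070, 2081, 2087, 2092.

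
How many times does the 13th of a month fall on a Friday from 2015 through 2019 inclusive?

10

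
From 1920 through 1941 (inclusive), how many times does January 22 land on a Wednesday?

Day of week of January 22 in each year:
1920: Thu, 1921: Sat, 1922: Sun, 1923: Mon, 1924: Tue, 1925: Thu, 1926: Fri, 1927: Sat, 1928: Sun, 1929: Tue, 1930: Wed ✓, 1931: Thu, 1932: Fri, 1933: Sun, 1934: Mon, 1935: Tue, 1936: Wed ✓, 1937: Fri, 1938: Sat, 1939: Sun, 1940: Mon, 1941: Wed ✓
Wednesdays: 1930, 1936, 1941.

3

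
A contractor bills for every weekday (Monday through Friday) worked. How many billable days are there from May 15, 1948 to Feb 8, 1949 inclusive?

May 15, 1948 is a Saturday.
The range spans 270 days (inclusive of both endpoints).
270 = 7 × 38 + 4, so there are 38 full weeks plus 4 extra days.
Each full week contributes 5 weekdays (Mon–Fri): 38 × 5 = 190.
The 4 extra days are Sat, Sun, Mon, Tue — 2 of them qualify.
Total: 190 + 2 = 192.

192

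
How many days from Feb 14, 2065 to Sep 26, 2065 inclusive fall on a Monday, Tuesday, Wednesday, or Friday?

Feb 14, 2065 is a Saturday.
That's 225 days from start to end, counting both.
225 = 7 × 32 + 1, so there are 32 full weeks plus 1 extra day.
Each full week contributes 4 days from the set (Mon, Tue, Wed, Fri): 32 × 4 = 128.
The 1 extra day is Saturday — none qualify.
Total: 128 + 0 = 128.

128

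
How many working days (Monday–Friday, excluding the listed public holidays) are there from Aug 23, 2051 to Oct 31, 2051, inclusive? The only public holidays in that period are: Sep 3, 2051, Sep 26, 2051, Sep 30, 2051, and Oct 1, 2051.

Aug 23, 2051 is a Wednesday.
The range spans 70 days (inclusive of both endpoints).
70 = 7 × 10, so the span is exactly 10 full weeks.
Each full week contributes 5 weekdays (Mon–Fri): 10 × 5 = 50.
Total: 50.
Holidays: Sep 3, 2051 (Sun); Sep 26, 2051 (Tue); Sep 30, 2051 (Sat); Oct 1, 2051 (Sun).
1 of the 4 holidays fall on weekdays; the rest are weekends and were already excluded.
Business days: 50 − 1 = 49.

49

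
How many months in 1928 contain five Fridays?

A month has five Fridays exactly when Friday falls within its first (length − 28) days.
Jan: 31 days, starts Sun → 5 of Sun, Mon, Tue
Feb: 29 days, starts Wed → 5 of Wed
Mar: 31 days, starts Thu → 5 of Thu, Fri, Sat ✓
Apr: 30 days, starts Sun → 5 of Sun, Mon
May: 31 days, starts Tue → 5 of Tue, Wed, Thu
Jun: 30 days, starts Fri → 5 of Fri, Sat ✓
Jul: 31 days, starts Sun → 5 of Sun, Mon, Tue
Aug: 31 days, starts Wed → 5 of Wed, Thu, Fri ✓
Sep: 30 days, starts Sat → 5 of Sat, Sun
Oct: 31 days, starts Mon → 5 of Mon, Tue, Wed
Nov: 30 days, starts Thu → 5 of Thu, Fri ✓
Dec: 31 days, starts Sat → 5 of Sat, Sun, Mon
Months with five Fridays: Mar, Jun, Aug, Nov.

4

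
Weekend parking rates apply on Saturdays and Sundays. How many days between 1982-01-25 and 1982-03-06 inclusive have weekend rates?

1982-01-25 is a Monday.
That's 41 days from start to end, counting both.
41 = 7 × 5 + 6, so there are 5 full weeks plus 6 extra days.
Each full week contributes 2 weekend days (Sat, Sun): 5 × 2 = 10.
The 6 extra days are Mon, Tue, Wed, Thu, Fri, Sat — 1 of them qualifies.
Total: 10 + 1 = 11.

11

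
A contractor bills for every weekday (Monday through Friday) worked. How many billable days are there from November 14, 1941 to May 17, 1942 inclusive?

November 14, 1941 is a Friday.
That's 185 days from start to end, counting both.
185 = 7 × 26 + 3, so there are 26 full weeks plus 3 extra days.
Each full week contributes 5 weekdays (Mon–Fri): 26 × 5 = 130.
The 3 extra days are Fri, Sat, Sun — 1 of them qualifies.
Total: 130 + 1 = 131.

131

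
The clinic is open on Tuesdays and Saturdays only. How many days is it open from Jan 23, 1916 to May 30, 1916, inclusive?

Jan 23, 1916 is a Sunday.
The range spans 129 days (inclusive of both endpoints).
129 = 7 × 18 + 3, so there are 18 full weeks plus 3 extra days.
Each full week contributes 2 days from the set (Tue, Sat): 18 × 2 = 36.
The 3 extra days are Sunday, Monday, Tuesday — 1 of them qualifies.
Total: 36 + 1 = 37.

37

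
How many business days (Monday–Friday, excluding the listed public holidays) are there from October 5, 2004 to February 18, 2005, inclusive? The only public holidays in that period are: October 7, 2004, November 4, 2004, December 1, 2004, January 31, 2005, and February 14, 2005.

94 business days

October 5, 2004 is a Tuesday.
From October 5, 2004 to February 18, 2005 is 137 days inclusive.
137 = 7 × 19 + 4, so there are 19 full weeks plus 4 extra days.
Each full week contributes 5 weekdays (Mon–Fri): 19 × 5 = 95.
The 4 extra days are Tue, Wed, Thu, Fri — 4 of them qualify.
Total: 95 + 4 = 99.
Holidays: October 7, 2004 (Thu); November 4, 2004 (Thu); December 1, 2004 (Wed); January 31, 2005 (Mon); February 14, 2005 (Mon).
All 5 holidays fall on weekdays, so subtract 5.
Business days: 99 − 5 = 94.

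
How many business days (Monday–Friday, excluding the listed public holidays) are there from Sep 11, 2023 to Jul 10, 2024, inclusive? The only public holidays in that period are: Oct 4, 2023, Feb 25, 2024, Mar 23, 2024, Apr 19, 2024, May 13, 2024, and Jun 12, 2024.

Sep 11, 2023 is a Monday.
From Sep 11, 2023 to Jul 10, 2024 is 304 days inclusive.
304 = 7 × 43 + 3, so there are 43 full weeks plus 3 extra days.
Each full week contributes 5 weekdays (Mon–Fri): 43 × 5 = 215.
The 3 extra days are Mon, Tue, Wed — 3 of them qualify.
Total: 215 + 3 = 218.
Holidays: Oct 4, 2023 (Wed); Feb 25, 2024 (Sun); Mar 23, 2024 (Sat); Apr 19, 2024 (Fri); May 13, 2024 (Mon); Jun 12, 2024 (Wed).
4 of the 6 holidays fall on weekdays; the rest are weekends and were already excluded.
Business days: 218 − 4 = 214.

214 business days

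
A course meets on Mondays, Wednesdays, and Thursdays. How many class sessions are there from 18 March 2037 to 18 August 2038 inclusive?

223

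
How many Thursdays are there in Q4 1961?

13

1961-10-01 is a Sunday.
The range spans 92 days (inclusive of both endpoints).
92 = 7 × 13 + 1, so there are 13 full weeks plus 1 extra day.
Each full week contributes one Thursday: 13 so far.
The 1 extra day is Sunday — none qualify.
Total: 13 + 0 = 13.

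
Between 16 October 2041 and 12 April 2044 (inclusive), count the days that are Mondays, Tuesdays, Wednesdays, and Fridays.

520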